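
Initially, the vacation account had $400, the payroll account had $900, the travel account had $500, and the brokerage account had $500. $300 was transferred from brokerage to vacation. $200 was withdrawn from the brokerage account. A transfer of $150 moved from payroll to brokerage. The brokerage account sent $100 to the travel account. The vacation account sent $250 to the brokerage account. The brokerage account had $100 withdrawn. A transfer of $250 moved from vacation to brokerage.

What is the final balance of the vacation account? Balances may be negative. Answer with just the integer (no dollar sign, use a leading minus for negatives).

Tracking account balances step by step:
Start: vacation=400, payroll=900, travel=500, brokerage=500
Event 1 (transfer 300 brokerage -> vacation): brokerage: 500 - 300 = 200, vacation: 400 + 300 = 700. Balances: vacation=700, payroll=900, travel=500, brokerage=200
Event 2 (withdraw 200 from brokerage): brokerage: 200 - 200 = 0. Balances: vacation=700, payroll=900, travel=500, brokerage=0
Event 3 (transfer 150 payroll -> brokerage): payroll: 900 - 150 = 750, brokerage: 0 + 150 = 150. Balances: vacation=700, payroll=750, travel=500, brokerage=150
Event 4 (transfer 100 brokerage -> travel): brokerage: 150 - 100 = 50, travel: 500 + 100 = 600. Balances: vacation=700, payroll=750, travel=600, brokerage=50
Event 5 (transfer 250 vacation -> brokerage): vacation: 700 - 250 = 450, brokerage: 50 + 250 = 300. Balances: vacation=450, payroll=750, travel=600, brokerage=300
Event 6 (withdraw 100 from brokerage): brokerage: 300 - 100 = 200. Balances: vacation=450, payroll=750, travel=600, brokerage=200
Event 7 (transfer 250 vacation -> brokerage): vacation: 450 - 250 = 200, brokerage: 200 + 250 = 450. Balances: vacation=200, payroll=750, travel=600, brokerage=450

Final balance of vacation: 200

Answer: 200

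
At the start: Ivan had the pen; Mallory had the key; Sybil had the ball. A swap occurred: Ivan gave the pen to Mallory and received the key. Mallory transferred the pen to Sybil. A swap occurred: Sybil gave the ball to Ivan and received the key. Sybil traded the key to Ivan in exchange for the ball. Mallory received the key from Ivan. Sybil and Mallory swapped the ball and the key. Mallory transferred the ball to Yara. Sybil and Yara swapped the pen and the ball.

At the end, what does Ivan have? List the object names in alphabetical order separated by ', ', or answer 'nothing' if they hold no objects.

Tracking all object holders:
Start: pen:Ivan, key:Mallory, ball:Sybil
Event 1 (swap pen<->key: now pen:Mallory, key:Ivan). State: pen:Mallory, key:Ivan, ball:Sybil
Event 2 (give pen: Mallory -> Sybil). State: pen:Sybil, key:Ivan, ball:Sybil
Event 3 (swap ball<->key: now ball:Ivan, key:Sybil). State: pen:Sybil, key:Sybil, ball:Ivan
Event 4 (swap key<->ball: now key:Ivan, ball:Sybil). State: pen:Sybil, key:Ivan, ball:Sybil
Event 5 (give key: Ivan -> Mallory). State: pen:Sybil, key:Mallory, ball:Sybil
Event 6 (swap ball<->key: now ball:Mallory, key:Sybil). State: pen:Sybil, key:Sybil, ball:Mallory
Event 7 (give ball: Mallory -> Yara). State: pen:Sybil, key:Sybil, ball:Yara
Event 8 (swap pen<->ball: now pen:Yara, ball:Sybil). State: pen:Yara, key:Sybil, ball:Sybil

Final state: pen:Yara, key:Sybil, ball:Sybil
Ivan holds: (nothing).

Answer: nothing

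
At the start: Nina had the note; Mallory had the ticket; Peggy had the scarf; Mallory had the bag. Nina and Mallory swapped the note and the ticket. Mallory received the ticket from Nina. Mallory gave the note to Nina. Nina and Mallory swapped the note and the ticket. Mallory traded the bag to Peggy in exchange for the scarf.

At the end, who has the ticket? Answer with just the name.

Tracking all object holders:
Start: note:Nina, ticket:Mallory, scarf:Peggy, bag:Mallory
Event 1 (swap note<->ticket: now note:Mallory, ticket:Nina). State: note:Mallory, ticket:Nina, scarf:Peggy, bag:Mallory
Event 2 (give ticket: Nina -> Mallory). State: note:Mallory, ticket:Mallory, scarf:Peggy, bag:Mallory
Event 3 (give note: Mallory -> Nina). State: note:Nina, ticket:Mallory, scarf:Peggy, bag:Mallory
Event 4 (swap note<->ticket: now note:Mallory, ticket:Nina). State: note:Mallory, ticket:Nina, scarf:Peggy, bag:Mallory
Event 5 (swap bag<->scarf: now bag:Peggy, scarf:Mallory). State: note:Mallory, ticket:Nina, scarf:Mallory, bag:Peggy

Final state: note:Mallory, ticket:Nina, scarf:Mallory, bag:Peggy
The ticket is held by Nina.

Answer: Nina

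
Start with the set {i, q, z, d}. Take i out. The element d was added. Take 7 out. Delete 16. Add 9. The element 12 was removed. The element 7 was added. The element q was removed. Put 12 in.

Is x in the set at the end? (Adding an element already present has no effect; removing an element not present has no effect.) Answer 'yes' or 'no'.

Tracking the set through each operation:
Start: {d, i, q, z}
Event 1 (remove i): removed. Set: {d, q, z}
Event 2 (add d): already present, no change. Set: {d, q, z}
Event 3 (remove 7): not present, no change. Set: {d, q, z}
Event 4 (remove 16): not present, no change. Set: {d, q, z}
Event 5 (add 9): added. Set: {9, d, q, z}
Event 6 (remove 12): not present, no change. Set: {9, d, q, z}
Event 7 (add 7): added. Set: {7, 9, d, q, z}
Event 8 (remove q): removed. Set: {7, 9, d, z}
Event 9 (add 12): added. Set: {12, 7, 9, d, z}

Final set: {12, 7, 9, d, z} (size 5)
x is NOT in the final set.

Answer: no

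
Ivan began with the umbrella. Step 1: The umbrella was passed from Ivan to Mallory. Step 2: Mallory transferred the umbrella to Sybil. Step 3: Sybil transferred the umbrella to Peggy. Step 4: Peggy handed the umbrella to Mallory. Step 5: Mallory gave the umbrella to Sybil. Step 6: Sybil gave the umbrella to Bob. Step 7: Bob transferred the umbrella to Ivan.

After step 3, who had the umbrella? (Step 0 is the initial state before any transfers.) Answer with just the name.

Tracking the umbrella holder through step 3:
After step 0 (start): Ivan
After step 1: Mallory
After step 2: Sybil
After step 3: Peggy

At step 3, the holder is Peggy.

Answer: Peggy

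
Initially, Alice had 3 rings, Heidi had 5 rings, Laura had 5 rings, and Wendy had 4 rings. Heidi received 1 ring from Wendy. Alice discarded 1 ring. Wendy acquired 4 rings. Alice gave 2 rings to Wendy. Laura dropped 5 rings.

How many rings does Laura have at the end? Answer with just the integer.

Answer: 0

Derivation:
Tracking counts step by step:
Start: Alice=3, Heidi=5, Laura=5, Wendy=4
Event 1 (Wendy -> Heidi, 1): Wendy: 4 -> 3, Heidi: 5 -> 6. State: Alice=3, Heidi=6, Laura=5, Wendy=3
Event 2 (Alice -1): Alice: 3 -> 2. State: Alice=2, Heidi=6, Laura=5, Wendy=3
Event 3 (Wendy +4): Wendy: 3 -> 7. State: Alice=2, Heidi=6, Laura=5, Wendy=7
Event 4 (Alice -> Wendy, 2): Alice: 2 -> 0, Wendy: 7 -> 9. State: Alice=0, Heidi=6, Laura=5, Wendy=9
Event 5 (Laura -5): Laura: 5 -> 0. State: Alice=0, Heidi=6, Laura=0, Wendy=9

Laura's final count: 0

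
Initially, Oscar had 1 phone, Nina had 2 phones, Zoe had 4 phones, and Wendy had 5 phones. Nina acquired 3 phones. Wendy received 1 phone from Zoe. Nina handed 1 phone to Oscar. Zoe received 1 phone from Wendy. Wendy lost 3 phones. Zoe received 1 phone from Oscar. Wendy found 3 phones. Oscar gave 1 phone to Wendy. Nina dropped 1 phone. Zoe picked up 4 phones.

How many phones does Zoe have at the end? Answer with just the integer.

Tracking counts step by step:
Start: Oscar=1, Nina=2, Zoe=4, Wendy=5
Event 1 (Nina +3): Nina: 2 -> 5. State: Oscar=1, Nina=5, Zoe=4, Wendy=5
Event 2 (Zoe -> Wendy, 1): Zoe: 4 -> 3, Wendy: 5 -> 6. State: Oscar=1, Nina=5, Zoe=3, Wendy=6
Event 3 (Nina -> Oscar, 1): Nina: 5 -> 4, Oscar: 1 -> 2. State: Oscar=2, Nina=4, Zoe=3, Wendy=6
Event 4 (Wendy -> Zoe, 1): Wendy: 6 -> 5, Zoe: 3 -> 4. State: Oscar=2, Nina=4, Zoe=4, Wendy=5
Event 5 (Wendy -3): Wendy: 5 -> 2. State: Oscar=2, Nina=4, Zoe=4, Wendy=2
Event 6 (Oscar -> Zoe, 1): Oscar: 2 -> 1, Zoe: 4 -> 5. State: Oscar=1, Nina=4, Zoe=5, Wendy=2
Event 7 (Wendy +3): Wendy: 2 -> 5. State: Oscar=1, Nina=4, Zoe=5, Wendy=5
Event 8 (Oscar -> Wendy, 1): Oscar: 1 -> 0, Wendy: 5 -> 6. State: Oscar=0, Nina=4, Zoe=5, Wendy=6
Event 9 (Nina -1): Nina: 4 -> 3. State: Oscar=0, Nina=3, Zoe=5, Wendy=6
Event 10 (Zoe +4): Zoe: 5 -> 9. State: Oscar=0, Nina=3, Zoe=9, Wendy=6

Zoe's final count: 9

Answer: 9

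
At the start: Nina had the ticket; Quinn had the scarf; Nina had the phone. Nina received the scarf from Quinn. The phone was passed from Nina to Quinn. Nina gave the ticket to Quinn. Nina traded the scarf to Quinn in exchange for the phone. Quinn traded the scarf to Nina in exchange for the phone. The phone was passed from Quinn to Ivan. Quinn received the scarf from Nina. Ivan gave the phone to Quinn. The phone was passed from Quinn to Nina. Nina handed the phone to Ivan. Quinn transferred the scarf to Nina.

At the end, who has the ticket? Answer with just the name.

Tracking all object holders:
Start: ticket:Nina, scarf:Quinn, phone:Nina
Event 1 (give scarf: Quinn -> Nina). State: ticket:Nina, scarf:Nina, phone:Nina
Event 2 (give phone: Nina -> Quinn). State: ticket:Nina, scarf:Nina, phone:Quinn
Event 3 (give ticket: Nina -> Quinn). State: ticket:Quinn, scarf:Nina, phone:Quinn
Event 4 (swap scarf<->phone: now scarf:Quinn, phone:Nina). State: ticket:Quinn, scarf:Quinn, phone:Nina
Event 5 (swap scarf<->phone: now scarf:Nina, phone:Quinn). State: ticket:Quinn, scarf:Nina, phone:Quinn
Event 6 (give phone: Quinn -> Ivan). State: ticket:Quinn, scarf:Nina, phone:Ivan
Event 7 (give scarf: Nina -> Quinn). State: ticket:Quinn, scarf:Quinn, phone:Ivan
Event 8 (give phone: Ivan -> Quinn). State: ticket:Quinn, scarf:Quinn, phone:Quinn
Event 9 (give phone: Quinn -> Nina). State: ticket:Quinn, scarf:Quinn, phone:Nina
Event 10 (give phone: Nina -> Ivan). State: ticket:Quinn, scarf:Quinn, phone:Ivan
Event 11 (give scarf: Quinn -> Nina). State: ticket:Quinn, scarf:Nina, phone:Ivan

Final state: ticket:Quinn, scarf:Nina, phone:Ivan
The ticket is held by Quinn.

Answer: Quinn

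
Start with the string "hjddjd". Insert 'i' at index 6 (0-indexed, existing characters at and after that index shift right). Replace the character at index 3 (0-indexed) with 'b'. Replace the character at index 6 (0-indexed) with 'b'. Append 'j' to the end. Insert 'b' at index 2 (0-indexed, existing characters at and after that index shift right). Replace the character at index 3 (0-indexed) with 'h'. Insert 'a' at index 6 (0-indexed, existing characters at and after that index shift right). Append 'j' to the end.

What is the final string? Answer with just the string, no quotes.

Answer: hjbhbjadbjj

Derivation:
Applying each edit step by step:
Start: "hjddjd"
Op 1 (insert 'i' at idx 6): "hjddjd" -> "hjddjdi"
Op 2 (replace idx 3: 'd' -> 'b'): "hjddjdi" -> "hjdbjdi"
Op 3 (replace idx 6: 'i' -> 'b'): "hjdbjdi" -> "hjdbjdb"
Op 4 (append 'j'): "hjdbjdb" -> "hjdbjdbj"
Op 5 (insert 'b' at idx 2): "hjdbjdbj" -> "hjbdbjdbj"
Op 6 (replace idx 3: 'd' -> 'h'): "hjbdbjdbj" -> "hjbhbjdbj"
Op 7 (insert 'a' at idx 6): "hjbhbjdbj" -> "hjbhbjadbj"
Op 8 (append 'j'): "hjbhbjadbj" -> "hjbhbjadbjj"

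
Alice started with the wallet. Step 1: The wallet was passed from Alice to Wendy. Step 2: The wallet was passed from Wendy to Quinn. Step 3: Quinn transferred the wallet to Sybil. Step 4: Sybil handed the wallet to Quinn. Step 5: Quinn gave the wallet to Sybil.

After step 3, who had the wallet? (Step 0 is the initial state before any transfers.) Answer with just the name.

Answer: Sybil

Derivation:
Tracking the wallet holder through step 3:
After step 0 (start): Alice
After step 1: Wendy
After step 2: Quinn
After step 3: Sybil

At step 3, the holder is Sybil.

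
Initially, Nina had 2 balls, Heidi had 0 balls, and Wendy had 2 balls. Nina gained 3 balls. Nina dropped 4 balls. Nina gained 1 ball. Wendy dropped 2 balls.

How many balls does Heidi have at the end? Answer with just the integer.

Answer: 0

Derivation:
Tracking counts step by step:
Start: Nina=2, Heidi=0, Wendy=2
Event 1 (Nina +3): Nina: 2 -> 5. State: Nina=5, Heidi=0, Wendy=2
Event 2 (Nina -4): Nina: 5 -> 1. State: Nina=1, Heidi=0, Wendy=2
Event 3 (Nina +1): Nina: 1 -> 2. State: Nina=2, Heidi=0, Wendy=2
Event 4 (Wendy -2): Wendy: 2 -> 0. State: Nina=2, Heidi=0, Wendy=0

Heidi's final count: 0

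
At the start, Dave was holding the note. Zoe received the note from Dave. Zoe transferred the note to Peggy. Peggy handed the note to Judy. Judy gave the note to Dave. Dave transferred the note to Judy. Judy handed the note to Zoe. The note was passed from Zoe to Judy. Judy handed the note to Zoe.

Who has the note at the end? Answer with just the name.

Tracking the note through each event:
Start: Dave has the note.
After event 1: Zoe has the note.
After event 2: Peggy has the note.
After event 3: Judy has the note.
After event 4: Dave has the note.
After event 5: Judy has the note.
After event 6: Zoe has the note.
After event 7: Judy has the note.
After event 8: Zoe has the note.

Answer: Zoe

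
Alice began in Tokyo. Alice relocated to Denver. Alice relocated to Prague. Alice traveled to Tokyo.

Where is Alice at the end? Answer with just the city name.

Answer: Tokyo

Derivation:
Tracking Alice's location:
Start: Alice is in Tokyo.
After move 1: Tokyo -> Denver. Alice is in Denver.
After move 2: Denver -> Prague. Alice is in Prague.
After move 3: Prague -> Tokyo. Alice is in Tokyo.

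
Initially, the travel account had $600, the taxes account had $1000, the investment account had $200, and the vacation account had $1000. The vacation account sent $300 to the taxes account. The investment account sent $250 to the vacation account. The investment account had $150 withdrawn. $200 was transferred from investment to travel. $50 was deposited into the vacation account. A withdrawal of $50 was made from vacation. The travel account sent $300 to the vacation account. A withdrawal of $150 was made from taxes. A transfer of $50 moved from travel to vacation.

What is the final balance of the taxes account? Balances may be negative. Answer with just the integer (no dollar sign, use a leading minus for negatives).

Answer: 1150

Derivation:
Tracking account balances step by step:
Start: travel=600, taxes=1000, investment=200, vacation=1000
Event 1 (transfer 300 vacation -> taxes): vacation: 1000 - 300 = 700, taxes: 1000 + 300 = 1300. Balances: travel=600, taxes=1300, investment=200, vacation=700
Event 2 (transfer 250 investment -> vacation): investment: 200 - 250 = -50, vacation: 700 + 250 = 950. Balances: travel=600, taxes=1300, investment=-50, vacation=950
Event 3 (withdraw 150 from investment): investment: -50 - 150 = -200. Balances: travel=600, taxes=1300, investment=-200, vacation=950
Event 4 (transfer 200 investment -> travel): investment: -200 - 200 = -400, travel: 600 + 200 = 800. Balances: travel=800, taxes=1300, investment=-400, vacation=950
Event 5 (deposit 50 to vacation): vacation: 950 + 50 = 1000. Balances: travel=800, taxes=1300, investment=-400, vacation=1000
Event 6 (withdraw 50 from vacation): vacation: 1000 - 50 = 950. Balances: travel=800, taxes=1300, investment=-400, vacation=950
Event 7 (transfer 300 travel -> vacation): travel: 800 - 300 = 500, vacation: 950 + 300 = 1250. Balances: travel=500, taxes=1300, investment=-400, vacation=1250
Event 8 (withdraw 150 from taxes): taxes: 1300 - 150 = 1150. Balances: travel=500, taxes=1150, investment=-400, vacation=1250
Event 9 (transfer 50 travel -> vacation): travel: 500 - 50 = 450, vacation: 1250 + 50 = 1300. Balances: travel=450, taxes=1150, investment=-400, vacation=1300

Final balance of taxes: 1150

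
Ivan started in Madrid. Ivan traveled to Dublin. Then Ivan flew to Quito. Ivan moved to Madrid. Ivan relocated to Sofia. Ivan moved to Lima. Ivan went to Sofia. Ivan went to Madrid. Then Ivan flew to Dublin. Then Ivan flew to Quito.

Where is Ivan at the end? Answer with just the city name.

Tracking Ivan's location:
Start: Ivan is in Madrid.
After move 1: Madrid -> Dublin. Ivan is in Dublin.
After move 2: Dublin -> Quito. Ivan is in Quito.
After move 3: Quito -> Madrid. Ivan is in Madrid.
After move 4: Madrid -> Sofia. Ivan is in Sofia.
After move 5: Sofia -> Lima. Ivan is in Lima.
After move 6: Lima -> Sofia. Ivan is in Sofia.
After move 7: Sofia -> Madrid. Ivan is in Madrid.
After move 8: Madrid -> Dublin. Ivan is in Dublin.
After move 9: Dublin -> Quito. Ivan is in Quito.

Answer: Quito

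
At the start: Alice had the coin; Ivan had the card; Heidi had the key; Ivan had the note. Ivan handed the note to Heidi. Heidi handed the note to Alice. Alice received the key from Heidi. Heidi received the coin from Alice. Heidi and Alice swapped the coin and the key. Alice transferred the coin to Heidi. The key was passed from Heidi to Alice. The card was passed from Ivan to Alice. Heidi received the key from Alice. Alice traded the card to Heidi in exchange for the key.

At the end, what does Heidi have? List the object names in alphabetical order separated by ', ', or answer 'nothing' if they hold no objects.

Tracking all object holders:
Start: coin:Alice, card:Ivan, key:Heidi, note:Ivan
Event 1 (give note: Ivan -> Heidi). State: coin:Alice, card:Ivan, key:Heidi, note:Heidi
Event 2 (give note: Heidi -> Alice). State: coin:Alice, card:Ivan, key:Heidi, note:Alice
Event 3 (give key: Heidi -> Alice). State: coin:Alice, card:Ivan, key:Alice, note:Alice
Event 4 (give coin: Alice -> Heidi). State: coin:Heidi, card:Ivan, key:Alice, note:Alice
Event 5 (swap coin<->key: now coin:Alice, key:Heidi). State: coin:Alice, card:Ivan, key:Heidi, note:Alice
Event 6 (give coin: Alice -> Heidi). State: coin:Heidi, card:Ivan, key:Heidi, note:Alice
Event 7 (give key: Heidi -> Alice). State: coin:Heidi, card:Ivan, key:Alice, note:Alice
Event 8 (give card: Ivan -> Alice). State: coin:Heidi, card:Alice, key:Alice, note:Alice
Event 9 (give key: Alice -> Heidi). State: coin:Heidi, card:Alice, key:Heidi, note:Alice
Event 10 (swap card<->key: now card:Heidi, key:Alice). State: coin:Heidi, card:Heidi, key:Alice, note:Alice

Final state: coin:Heidi, card:Heidi, key:Alice, note:Alice
Heidi holds: card, coin.

Answer: card, coin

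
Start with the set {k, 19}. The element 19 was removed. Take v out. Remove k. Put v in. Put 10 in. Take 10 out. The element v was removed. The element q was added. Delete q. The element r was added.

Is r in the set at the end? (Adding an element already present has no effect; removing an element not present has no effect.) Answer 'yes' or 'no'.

Answer: yes

Derivation:
Tracking the set through each operation:
Start: {19, k}
Event 1 (remove 19): removed. Set: {k}
Event 2 (remove v): not present, no change. Set: {k}
Event 3 (remove k): removed. Set: {}
Event 4 (add v): added. Set: {v}
Event 5 (add 10): added. Set: {10, v}
Event 6 (remove 10): removed. Set: {v}
Event 7 (remove v): removed. Set: {}
Event 8 (add q): added. Set: {q}
Event 9 (remove q): removed. Set: {}
Event 10 (add r): added. Set: {r}

Final set: {r} (size 1)
r is in the final set.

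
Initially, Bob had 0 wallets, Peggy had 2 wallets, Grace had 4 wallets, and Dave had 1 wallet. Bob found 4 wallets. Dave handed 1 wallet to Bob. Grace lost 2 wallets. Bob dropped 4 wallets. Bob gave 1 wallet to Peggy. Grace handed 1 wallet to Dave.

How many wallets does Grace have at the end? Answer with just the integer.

Answer: 1

Derivation:
Tracking counts step by step:
Start: Bob=0, Peggy=2, Grace=4, Dave=1
Event 1 (Bob +4): Bob: 0 -> 4. State: Bob=4, Peggy=2, Grace=4, Dave=1
Event 2 (Dave -> Bob, 1): Dave: 1 -> 0, Bob: 4 -> 5. State: Bob=5, Peggy=2, Grace=4, Dave=0
Event 3 (Grace -2): Grace: 4 -> 2. State: Bob=5, Peggy=2, Grace=2, Dave=0
Event 4 (Bob -4): Bob: 5 -> 1. State: Bob=1, Peggy=2, Grace=2, Dave=0
Event 5 (Bob -> Peggy, 1): Bob: 1 -> 0, Peggy: 2 -> 3. State: Bob=0, Peggy=3, Grace=2, Dave=0
Event 6 (Grace -> Dave, 1): Grace: 2 -> 1, Dave: 0 -> 1. State: Bob=0, Peggy=3, Grace=1, Dave=1

Grace's final count: 1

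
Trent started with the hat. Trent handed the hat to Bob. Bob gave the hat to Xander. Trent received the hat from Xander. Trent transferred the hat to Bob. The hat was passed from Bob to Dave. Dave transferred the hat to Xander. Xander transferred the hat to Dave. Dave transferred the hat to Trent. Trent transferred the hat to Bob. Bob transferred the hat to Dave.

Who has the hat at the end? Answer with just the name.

Answer: Dave

Derivation:
Tracking the hat through each event:
Start: Trent has the hat.
After event 1: Bob has the hat.
After event 2: Xander has the hat.
After event 3: Trent has the hat.
After event 4: Bob has the hat.
After event 5: Dave has the hat.
After event 6: Xander has the hat.
After event 7: Dave has the hat.
After event 8: Trent has the hat.
After event 9: Bob has the hat.
After event 10: Dave has the hat.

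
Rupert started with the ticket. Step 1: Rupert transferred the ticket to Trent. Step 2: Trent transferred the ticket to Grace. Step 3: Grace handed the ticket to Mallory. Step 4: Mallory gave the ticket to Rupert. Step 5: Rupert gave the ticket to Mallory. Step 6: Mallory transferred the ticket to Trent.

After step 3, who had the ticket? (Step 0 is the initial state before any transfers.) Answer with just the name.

Answer: Mallory

Derivation:
Tracking the ticket holder through step 3:
After step 0 (start): Rupert
After step 1: Trent
After step 2: Grace
After step 3: Mallory

At step 3, the holder is Mallory.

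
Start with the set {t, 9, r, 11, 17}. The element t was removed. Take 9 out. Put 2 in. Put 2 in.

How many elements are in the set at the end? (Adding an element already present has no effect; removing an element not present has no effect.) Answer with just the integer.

Answer: 4

Derivation:
Tracking the set through each operation:
Start: {11, 17, 9, r, t}
Event 1 (remove t): removed. Set: {11, 17, 9, r}
Event 2 (remove 9): removed. Set: {11, 17, r}
Event 3 (add 2): added. Set: {11, 17, 2, r}
Event 4 (add 2): already present, no change. Set: {11, 17, 2, r}

Final set: {11, 17, 2, r} (size 4)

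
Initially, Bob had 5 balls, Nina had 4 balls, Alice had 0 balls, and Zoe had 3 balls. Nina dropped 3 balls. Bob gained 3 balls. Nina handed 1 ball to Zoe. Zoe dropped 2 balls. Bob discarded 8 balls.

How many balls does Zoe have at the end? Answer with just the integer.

Tracking counts step by step:
Start: Bob=5, Nina=4, Alice=0, Zoe=3
Event 1 (Nina -3): Nina: 4 -> 1. State: Bob=5, Nina=1, Alice=0, Zoe=3
Event 2 (Bob +3): Bob: 5 -> 8. State: Bob=8, Nina=1, Alice=0, Zoe=3
Event 3 (Nina -> Zoe, 1): Nina: 1 -> 0, Zoe: 3 -> 4. State: Bob=8, Nina=0, Alice=0, Zoe=4
Event 4 (Zoe -2): Zoe: 4 -> 2. State: Bob=8, Nina=0, Alice=0, Zoe=2
Event 5 (Bob -8): Bob: 8 -> 0. State: Bob=0, Nina=0, Alice=0, Zoe=2

Zoe's final count: 2

Answer: 2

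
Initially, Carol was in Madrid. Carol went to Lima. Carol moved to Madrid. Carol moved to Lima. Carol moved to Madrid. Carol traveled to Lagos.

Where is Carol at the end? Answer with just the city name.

Tracking Carol's location:
Start: Carol is in Madrid.
After move 1: Madrid -> Lima. Carol is in Lima.
After move 2: Lima -> Madrid. Carol is in Madrid.
After move 3: Madrid -> Lima. Carol is in Lima.
After move 4: Lima -> Madrid. Carol is in Madrid.
After move 5: Madrid -> Lagos. Carol is in Lagos.

Answer: Lagos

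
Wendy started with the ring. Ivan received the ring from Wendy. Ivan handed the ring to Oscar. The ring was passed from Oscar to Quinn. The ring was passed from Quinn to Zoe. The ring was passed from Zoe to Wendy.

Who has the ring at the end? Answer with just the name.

Tracking the ring through each event:
Start: Wendy has the ring.
After event 1: Ivan has the ring.
After event 2: Oscar has the ring.
After event 3: Quinn has the ring.
After event 4: Zoe has the ring.
After event 5: Wendy has the ring.

Answer: Wendy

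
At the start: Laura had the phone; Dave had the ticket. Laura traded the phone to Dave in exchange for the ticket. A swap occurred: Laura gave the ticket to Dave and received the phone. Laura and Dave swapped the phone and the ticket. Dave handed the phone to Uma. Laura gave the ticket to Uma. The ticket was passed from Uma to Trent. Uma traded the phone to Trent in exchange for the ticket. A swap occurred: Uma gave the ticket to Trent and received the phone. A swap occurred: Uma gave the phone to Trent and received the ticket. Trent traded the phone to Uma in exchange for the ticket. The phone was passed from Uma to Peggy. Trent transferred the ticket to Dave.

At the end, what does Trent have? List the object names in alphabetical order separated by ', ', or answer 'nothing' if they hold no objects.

Tracking all object holders:
Start: phone:Laura, ticket:Dave
Event 1 (swap phone<->ticket: now phone:Dave, ticket:Laura). State: phone:Dave, ticket:Laura
Event 2 (swap ticket<->phone: now ticket:Dave, phone:Laura). State: phone:Laura, ticket:Dave
Event 3 (swap phone<->ticket: now phone:Dave, ticket:Laura). State: phone:Dave, ticket:Laura
Event 4 (give phone: Dave -> Uma). State: phone:Uma, ticket:Laura
Event 5 (give ticket: Laura -> Uma). State: phone:Uma, ticket:Uma
Event 6 (give ticket: Uma -> Trent). State: phone:Uma, ticket:Trent
Event 7 (swap phone<->ticket: now phone:Trent, ticket:Uma). State: phone:Trent, ticket:Uma
Event 8 (swap ticket<->phone: now ticket:Trent, phone:Uma). State: phone:Uma, ticket:Trent
Event 9 (swap phone<->ticket: now phone:Trent, ticket:Uma). State: phone:Trent, ticket:Uma
Event 10 (swap phone<->ticket: now phone:Uma, ticket:Trent). State: phone:Uma, ticket:Trent
Event 11 (give phone: Uma -> Peggy). State: phone:Peggy, ticket:Trent
Event 12 (give ticket: Trent -> Dave). State: phone:Peggy, ticket:Dave

Final state: phone:Peggy, ticket:Dave
Trent holds: (nothing).

Answer: nothing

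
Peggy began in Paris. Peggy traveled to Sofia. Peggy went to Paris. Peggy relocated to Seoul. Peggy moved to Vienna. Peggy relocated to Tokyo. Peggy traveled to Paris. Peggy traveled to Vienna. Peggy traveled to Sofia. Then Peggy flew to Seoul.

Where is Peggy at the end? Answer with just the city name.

Answer: Seoul

Derivation:
Tracking Peggy's location:
Start: Peggy is in Paris.
After move 1: Paris -> Sofia. Peggy is in Sofia.
After move 2: Sofia -> Paris. Peggy is in Paris.
After move 3: Paris -> Seoul. Peggy is in Seoul.
After move 4: Seoul -> Vienna. Peggy is in Vienna.
After move 5: Vienna -> Tokyo. Peggy is in Tokyo.
After move 6: Tokyo -> Paris. Peggy is in Paris.
After move 7: Paris -> Vienna. Peggy is in Vienna.
After move 8: Vienna -> Sofia. Peggy is in Sofia.
After move 9: Sofia -> Seoul. Peggy is in Seoul.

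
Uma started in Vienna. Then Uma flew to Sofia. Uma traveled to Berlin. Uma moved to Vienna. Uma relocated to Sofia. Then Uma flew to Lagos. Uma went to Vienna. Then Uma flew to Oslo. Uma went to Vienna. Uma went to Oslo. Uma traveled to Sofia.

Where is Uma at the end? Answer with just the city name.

Answer: Sofia

Derivation:
Tracking Uma's location:
Start: Uma is in Vienna.
After move 1: Vienna -> Sofia. Uma is in Sofia.
After move 2: Sofia -> Berlin. Uma is in Berlin.
After move 3: Berlin -> Vienna. Uma is in Vienna.
After move 4: Vienna -> Sofia. Uma is in Sofia.
After move 5: Sofia -> Lagos. Uma is in Lagos.
After move 6: Lagos -> Vienna. Uma is in Vienna.
After move 7: Vienna -> Oslo. Uma is in Oslo.
After move 8: Oslo -> Vienna. Uma is in Vienna.
After move 9: Vienna -> Oslo. Uma is in Oslo.
After move 10: Oslo -> Sofia. Uma is in Sofia.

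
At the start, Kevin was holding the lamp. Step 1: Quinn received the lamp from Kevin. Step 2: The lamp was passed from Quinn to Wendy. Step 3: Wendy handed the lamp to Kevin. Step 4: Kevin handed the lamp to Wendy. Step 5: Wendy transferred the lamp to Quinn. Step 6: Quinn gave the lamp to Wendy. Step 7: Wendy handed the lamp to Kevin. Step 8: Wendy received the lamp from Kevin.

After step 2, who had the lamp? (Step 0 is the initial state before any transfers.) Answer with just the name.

Tracking the lamp holder through step 2:
After step 0 (start): Kevin
After step 1: Quinn
After step 2: Wendy

At step 2, the holder is Wendy.

Answer: Wendy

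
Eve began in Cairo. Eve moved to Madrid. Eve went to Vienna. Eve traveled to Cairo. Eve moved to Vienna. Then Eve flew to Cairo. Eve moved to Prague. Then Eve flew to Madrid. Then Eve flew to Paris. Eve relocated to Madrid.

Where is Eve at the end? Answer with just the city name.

Answer: Madrid

Derivation:
Tracking Eve's location:
Start: Eve is in Cairo.
After move 1: Cairo -> Madrid. Eve is in Madrid.
After move 2: Madrid -> Vienna. Eve is in Vienna.
After move 3: Vienna -> Cairo. Eve is in Cairo.
After move 4: Cairo -> Vienna. Eve is in Vienna.
After move 5: Vienna -> Cairo. Eve is in Cairo.
After move 6: Cairo -> Prague. Eve is in Prague.
After move 7: Prague -> Madrid. Eve is in Madrid.
After move 8: Madrid -> Paris. Eve is in Paris.
After move 9: Paris -> Madrid. Eve is in Madrid.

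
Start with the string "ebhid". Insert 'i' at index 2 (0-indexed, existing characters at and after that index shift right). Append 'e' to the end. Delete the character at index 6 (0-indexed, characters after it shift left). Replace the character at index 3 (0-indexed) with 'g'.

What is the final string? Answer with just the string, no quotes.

Answer: ebigid

Derivation:
Applying each edit step by step:
Start: "ebhid"
Op 1 (insert 'i' at idx 2): "ebhid" -> "ebihid"
Op 2 (append 'e'): "ebihid" -> "ebihide"
Op 3 (delete idx 6 = 'e'): "ebihide" -> "ebihid"
Op 4 (replace idx 3: 'h' -> 'g'): "ebihid" -> "ebigid"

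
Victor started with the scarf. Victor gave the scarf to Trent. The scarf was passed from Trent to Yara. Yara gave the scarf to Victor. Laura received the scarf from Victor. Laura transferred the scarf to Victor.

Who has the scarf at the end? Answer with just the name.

Answer: Victor

Derivation:
Tracking the scarf through each event:
Start: Victor has the scarf.
After event 1: Trent has the scarf.
After event 2: Yara has the scarf.
After event 3: Victor has the scarf.
After event 4: Laura has the scarf.
After event 5: Victor has the scarf.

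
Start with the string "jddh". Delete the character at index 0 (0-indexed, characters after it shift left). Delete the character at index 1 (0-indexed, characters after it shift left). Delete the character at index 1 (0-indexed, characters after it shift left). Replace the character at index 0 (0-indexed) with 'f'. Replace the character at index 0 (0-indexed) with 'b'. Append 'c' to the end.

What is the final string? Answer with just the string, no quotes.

Answer: bc

Derivation:
Applying each edit step by step:
Start: "jddh"
Op 1 (delete idx 0 = 'j'): "jddh" -> "ddh"
Op 2 (delete idx 1 = 'd'): "ddh" -> "dh"
Op 3 (delete idx 1 = 'h'): "dh" -> "d"
Op 4 (replace idx 0: 'd' -> 'f'): "d" -> "f"
Op 5 (replace idx 0: 'f' -> 'b'): "f" -> "b"
Op 6 (append 'c'): "b" -> "bc"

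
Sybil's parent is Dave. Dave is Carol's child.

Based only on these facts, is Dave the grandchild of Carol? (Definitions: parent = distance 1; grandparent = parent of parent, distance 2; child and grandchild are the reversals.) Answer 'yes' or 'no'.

Reconstructing the parent chain from the given facts:
  Carol -> Dave -> Sybil
(each arrow means 'parent of the next')
Positions in the chain (0 = top):
  position of Carol: 0
  position of Dave: 1
  position of Sybil: 2

Dave is at position 1, Carol is at position 0; signed distance (j - i) = -1.
'grandchild' requires j - i = -2. Actual distance is -1, so the relation does NOT hold.

Answer: no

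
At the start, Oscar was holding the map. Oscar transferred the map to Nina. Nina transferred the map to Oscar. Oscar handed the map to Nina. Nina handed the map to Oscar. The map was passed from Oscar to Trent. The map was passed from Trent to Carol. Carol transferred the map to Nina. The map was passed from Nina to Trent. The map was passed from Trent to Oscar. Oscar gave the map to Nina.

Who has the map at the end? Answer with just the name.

Answer: Nina

Derivation:
Tracking the map through each event:
Start: Oscar has the map.
After event 1: Nina has the map.
After event 2: Oscar has the map.
After event 3: Nina has the map.
After event 4: Oscar has the map.
After event 5: Trent has the map.
After event 6: Carol has the map.
After event 7: Nina has the map.
After event 8: Trent has the map.
After event 9: Oscar has the map.
After event 10: Nina has the map.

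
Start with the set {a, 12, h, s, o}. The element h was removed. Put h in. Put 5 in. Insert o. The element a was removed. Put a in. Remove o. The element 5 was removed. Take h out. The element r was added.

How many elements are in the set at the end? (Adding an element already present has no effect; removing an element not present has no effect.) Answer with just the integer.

Tracking the set through each operation:
Start: {12, a, h, o, s}
Event 1 (remove h): removed. Set: {12, a, o, s}
Event 2 (add h): added. Set: {12, a, h, o, s}
Event 3 (add 5): added. Set: {12, 5, a, h, o, s}
Event 4 (add o): already present, no change. Set: {12, 5, a, h, o, s}
Event 5 (remove a): removed. Set: {12, 5, h, o, s}
Event 6 (add a): added. Set: {12, 5, a, h, o, s}
Event 7 (remove o): removed. Set: {12, 5, a, h, s}
Event 8 (remove 5): removed. Set: {12, a, h, s}
Event 9 (remove h): removed. Set: {12, a, s}
Event 10 (add r): added. Set: {12, a, r, s}

Final set: {12, a, r, s} (size 4)

Answer: 4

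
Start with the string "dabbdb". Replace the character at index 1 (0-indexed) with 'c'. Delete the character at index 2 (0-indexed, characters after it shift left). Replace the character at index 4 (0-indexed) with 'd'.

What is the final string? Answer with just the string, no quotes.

Answer: dcbdd

Derivation:
Applying each edit step by step:
Start: "dabbdb"
Op 1 (replace idx 1: 'a' -> 'c'): "dabbdb" -> "dcbbdb"
Op 2 (delete idx 2 = 'b'): "dcbbdb" -> "dcbdb"
Op 3 (replace idx 4: 'b' -> 'd'): "dcbdb" -> "dcbdd"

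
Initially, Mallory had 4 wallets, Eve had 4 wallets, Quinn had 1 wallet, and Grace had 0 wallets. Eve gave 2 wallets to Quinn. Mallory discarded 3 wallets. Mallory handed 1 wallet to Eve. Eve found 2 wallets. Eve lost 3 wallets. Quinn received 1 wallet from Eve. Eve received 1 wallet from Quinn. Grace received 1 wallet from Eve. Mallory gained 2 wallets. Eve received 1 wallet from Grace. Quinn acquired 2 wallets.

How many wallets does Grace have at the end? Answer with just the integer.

Tracking counts step by step:
Start: Mallory=4, Eve=4, Quinn=1, Grace=0
Event 1 (Eve -> Quinn, 2): Eve: 4 -> 2, Quinn: 1 -> 3. State: Mallory=4, Eve=2, Quinn=3, Grace=0
Event 2 (Mallory -3): Mallory: 4 -> 1. State: Mallory=1, Eve=2, Quinn=3, Grace=0
Event 3 (Mallory -> Eve, 1): Mallory: 1 -> 0, Eve: 2 -> 3. State: Mallory=0, Eve=3, Quinn=3, Grace=0
Event 4 (Eve +2): Eve: 3 -> 5. State: Mallory=0, Eve=5, Quinn=3, Grace=0
Event 5 (Eve -3): Eve: 5 -> 2. State: Mallory=0, Eve=2, Quinn=3, Grace=0
Event 6 (Eve -> Quinn, 1): Eve: 2 -> 1, Quinn: 3 -> 4. State: Mallory=0, Eve=1, Quinn=4, Grace=0
Event 7 (Quinn -> Eve, 1): Quinn: 4 -> 3, Eve: 1 -> 2. State: Mallory=0, Eve=2, Quinn=3, Grace=0
Event 8 (Eve -> Grace, 1): Eve: 2 -> 1, Grace: 0 -> 1. State: Mallory=0, Eve=1, Quinn=3, Grace=1
Event 9 (Mallory +2): Mallory: 0 -> 2. State: Mallory=2, Eve=1, Quinn=3, Grace=1
Event 10 (Grace -> Eve, 1): Grace: 1 -> 0, Eve: 1 -> 2. State: Mallory=2, Eve=2, Quinn=3, Grace=0
Event 11 (Quinn +2): Quinn: 3 -> 5. State: Mallory=2, Eve=2, Quinn=5, Grace=0

Grace's final count: 0

Answer: 0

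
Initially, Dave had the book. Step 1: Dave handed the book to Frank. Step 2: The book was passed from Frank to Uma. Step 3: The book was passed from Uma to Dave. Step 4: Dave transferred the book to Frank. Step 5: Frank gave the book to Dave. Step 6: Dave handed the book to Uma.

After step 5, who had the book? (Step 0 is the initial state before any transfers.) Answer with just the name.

Tracking the book holder through step 5:
After step 0 (start): Dave
After step 1: Frank
After step 2: Uma
After step 3: Dave
After step 4: Frank
After step 5: Dave

At step 5, the holder is Dave.

Answer: Dave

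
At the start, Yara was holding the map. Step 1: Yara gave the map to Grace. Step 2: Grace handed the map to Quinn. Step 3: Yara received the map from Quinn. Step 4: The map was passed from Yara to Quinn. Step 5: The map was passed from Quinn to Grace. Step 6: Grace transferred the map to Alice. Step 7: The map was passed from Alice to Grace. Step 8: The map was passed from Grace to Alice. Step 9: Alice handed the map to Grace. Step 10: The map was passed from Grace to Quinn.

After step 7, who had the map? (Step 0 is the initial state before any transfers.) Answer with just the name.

Tracking the map holder through step 7:
After step 0 (start): Yara
After step 1: Grace
After step 2: Quinn
After step 3: Yara
After step 4: Quinn
After step 5: Grace
After step 6: Alice
After step 7: Grace

At step 7, the holder is Grace.

Answer: Grace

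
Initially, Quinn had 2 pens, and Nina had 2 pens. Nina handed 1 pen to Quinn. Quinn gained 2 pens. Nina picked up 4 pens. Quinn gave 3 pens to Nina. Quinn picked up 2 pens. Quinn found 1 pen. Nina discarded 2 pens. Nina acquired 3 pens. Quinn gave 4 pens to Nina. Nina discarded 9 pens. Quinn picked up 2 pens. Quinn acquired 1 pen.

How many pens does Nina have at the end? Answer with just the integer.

Tracking counts step by step:
Start: Quinn=2, Nina=2
Event 1 (Nina -> Quinn, 1): Nina: 2 -> 1, Quinn: 2 -> 3. State: Quinn=3, Nina=1
Event 2 (Quinn +2): Quinn: 3 -> 5. State: Quinn=5, Nina=1
Event 3 (Nina +4): Nina: 1 -> 5. State: Quinn=5, Nina=5
Event 4 (Quinn -> Nina, 3): Quinn: 5 -> 2, Nina: 5 -> 8. State: Quinn=2, Nina=8
Event 5 (Quinn +2): Quinn: 2 -> 4. State: Quinn=4, Nina=8
Event 6 (Quinn +1): Quinn: 4 -> 5. State: Quinn=5, Nina=8
Event 7 (Nina -2): Nina: 8 -> 6. State: Quinn=5, Nina=6
Event 8 (Nina +3): Nina: 6 -> 9. State: Quinn=5, Nina=9
Event 9 (Quinn -> Nina, 4): Quinn: 5 -> 1, Nina: 9 -> 13. State: Quinn=1, Nina=13
Event 10 (Nina -9): Nina: 13 -> 4. State: Quinn=1, Nina=4
Event 11 (Quinn +2): Quinn: 1 -> 3. State: Quinn=3, Nina=4
Event 12 (Quinn +1): Quinn: 3 -> 4. State: Quinn=4, Nina=4

Nina's final count: 4

Answer: 4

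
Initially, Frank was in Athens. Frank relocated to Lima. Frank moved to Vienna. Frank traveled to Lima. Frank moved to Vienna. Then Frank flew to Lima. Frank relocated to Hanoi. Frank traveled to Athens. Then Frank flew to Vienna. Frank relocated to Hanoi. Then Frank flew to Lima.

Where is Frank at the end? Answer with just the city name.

Answer: Lima

Derivation:
Tracking Frank's location:
Start: Frank is in Athens.
After move 1: Athens -> Lima. Frank is in Lima.
After move 2: Lima -> Vienna. Frank is in Vienna.
After move 3: Vienna -> Lima. Frank is in Lima.
After move 4: Lima -> Vienna. Frank is in Vienna.
After move 5: Vienna -> Lima. Frank is in Lima.
After move 6: Lima -> Hanoi. Frank is in Hanoi.
After move 7: Hanoi -> Athens. Frank is in Athens.
After move 8: Athens -> Vienna. Frank is in Vienna.
After move 9: Vienna -> Hanoi. Frank is in Hanoi.
After move 10: Hanoi -> Lima. Frank is in Lima.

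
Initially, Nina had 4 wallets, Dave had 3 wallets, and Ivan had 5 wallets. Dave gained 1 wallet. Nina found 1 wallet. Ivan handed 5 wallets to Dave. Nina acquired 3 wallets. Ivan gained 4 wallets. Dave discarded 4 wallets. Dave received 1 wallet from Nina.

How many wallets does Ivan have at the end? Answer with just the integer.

Answer: 4

Derivation:
Tracking counts step by step:
Start: Nina=4, Dave=3, Ivan=5
Event 1 (Dave +1): Dave: 3 -> 4. State: Nina=4, Dave=4, Ivan=5
Event 2 (Nina +1): Nina: 4 -> 5. State: Nina=5, Dave=4, Ivan=5
Event 3 (Ivan -> Dave, 5): Ivan: 5 -> 0, Dave: 4 -> 9. State: Nina=5, Dave=9, Ivan=0
Event 4 (Nina +3): Nina: 5 -> 8. State: Nina=8, Dave=9, Ivan=0
Event 5 (Ivan +4): Ivan: 0 -> 4. State: Nina=8, Dave=9, Ivan=4
Event 6 (Dave -4): Dave: 9 -> 5. State: Nina=8, Dave=5, Ivan=4
Event 7 (Nina -> Dave, 1): Nina: 8 -> 7, Dave: 5 -> 6. State: Nina=7, Dave=6, Ivan=4

Ivan's final count: 4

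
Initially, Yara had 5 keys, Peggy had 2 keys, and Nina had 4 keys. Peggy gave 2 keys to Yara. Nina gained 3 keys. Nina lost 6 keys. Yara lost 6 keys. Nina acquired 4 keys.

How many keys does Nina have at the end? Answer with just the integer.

Tracking counts step by step:
Start: Yara=5, Peggy=2, Nina=4
Event 1 (Peggy -> Yara, 2): Peggy: 2 -> 0, Yara: 5 -> 7. State: Yara=7, Peggy=0, Nina=4
Event 2 (Nina +3): Nina: 4 -> 7. State: Yara=7, Peggy=0, Nina=7
Event 3 (Nina -6): Nina: 7 -> 1. State: Yara=7, Peggy=0, Nina=1
Event 4 (Yara -6): Yara: 7 -> 1. State: Yara=1, Peggy=0, Nina=1
Event 5 (Nina +4): Nina: 1 -> 5. State: Yara=1, Peggy=0, Nina=5

Nina's final count: 5

Answer: 5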